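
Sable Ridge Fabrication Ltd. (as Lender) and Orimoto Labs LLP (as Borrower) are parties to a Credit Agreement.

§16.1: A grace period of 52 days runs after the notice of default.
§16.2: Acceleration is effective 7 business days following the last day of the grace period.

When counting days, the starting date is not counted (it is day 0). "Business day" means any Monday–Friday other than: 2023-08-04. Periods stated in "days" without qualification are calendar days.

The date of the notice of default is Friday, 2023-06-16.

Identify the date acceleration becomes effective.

2023-08-16

The last day of the grace period: 2023-06-16 + 52 days = 2023-08-07.
The date acceleration becomes effective: counting 7 business days from Monday, 2023-08-07 (Aug 8, Aug 9, Aug 10, Aug 11, Aug 14, Aug 15, Aug 16, skipping weekends) reaches Wednesday, 2023-08-16.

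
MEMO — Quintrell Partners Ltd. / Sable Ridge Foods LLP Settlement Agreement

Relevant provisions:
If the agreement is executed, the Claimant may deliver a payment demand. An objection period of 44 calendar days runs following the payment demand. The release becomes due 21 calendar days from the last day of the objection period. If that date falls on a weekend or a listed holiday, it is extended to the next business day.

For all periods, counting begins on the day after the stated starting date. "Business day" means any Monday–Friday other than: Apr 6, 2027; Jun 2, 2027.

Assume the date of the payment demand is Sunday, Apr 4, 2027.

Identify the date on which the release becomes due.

The last day of the objection period: Apr 4, 2027 + 44 days = May 18, 2027.
Adding 21 calendar days to May 18, 2027 gives Jun 8, 2027, which is the date on which the release becomes due. Jun 8, 2027 is a Tuesday and is not a listed holiday, so no roll-forward applies.

Jun 8, 2027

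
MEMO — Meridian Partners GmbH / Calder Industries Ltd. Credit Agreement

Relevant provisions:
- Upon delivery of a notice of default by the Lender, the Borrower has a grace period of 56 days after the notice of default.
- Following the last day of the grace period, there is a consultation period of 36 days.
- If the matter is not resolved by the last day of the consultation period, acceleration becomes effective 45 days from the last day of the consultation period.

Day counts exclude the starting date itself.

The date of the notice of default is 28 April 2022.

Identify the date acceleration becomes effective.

The last day of the grace period: 28 April 2022 + 56 days = 23 June 2022.
Adding 36 calendar days to 23 June 2022 gives 29 July 2022, which is the last day of the consultation period.
The date acceleration becomes effective: 45 calendar days after 29 July 2022 is 12 September 2022.

12 September 2022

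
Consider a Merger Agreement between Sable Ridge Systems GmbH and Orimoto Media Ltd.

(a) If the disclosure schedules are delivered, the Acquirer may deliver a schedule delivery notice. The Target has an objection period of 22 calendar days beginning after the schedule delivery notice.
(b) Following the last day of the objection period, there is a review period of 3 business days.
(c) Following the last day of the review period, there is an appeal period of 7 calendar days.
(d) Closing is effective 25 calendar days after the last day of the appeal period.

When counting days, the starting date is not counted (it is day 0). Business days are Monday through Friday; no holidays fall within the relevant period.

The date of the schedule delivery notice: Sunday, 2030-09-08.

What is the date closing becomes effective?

2030-11-04

The last day of the objection period: 2030-09-08 + 22 days = 2030-09-30.
The last day of the review period: counting 3 business days from Monday, 2030-09-30 (Oct 1, Oct 2, Oct 3, skipping weekends) reaches Thursday, 2030-10-03.
Adding 7 calendar days to 2030-10-03 gives 2030-10-10, which is the last day of the appeal period.
The date closing becomes effective: 2030-10-10 + 25 days = 2030-11-04.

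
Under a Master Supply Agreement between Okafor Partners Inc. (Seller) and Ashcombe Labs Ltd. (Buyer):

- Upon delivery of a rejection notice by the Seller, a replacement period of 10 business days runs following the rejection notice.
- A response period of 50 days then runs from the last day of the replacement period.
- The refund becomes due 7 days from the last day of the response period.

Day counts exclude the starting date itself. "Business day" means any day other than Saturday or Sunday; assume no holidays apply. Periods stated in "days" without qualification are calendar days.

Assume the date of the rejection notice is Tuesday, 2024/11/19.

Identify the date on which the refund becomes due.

2025/01/29

The last day of the replacement period: 10 business days after Tuesday, 2024/11/19, skipping weekends — Nov 20, Nov 21, Nov 22, Nov 25, Nov 26, Nov 27, Nov 28, Nov 29, Dec 2, Dec 3 — lands on Tuesday, 2024/12/03.
Adding 50 calendar days to 2024/12/03 gives 2025/01/22, which is the last day of the response period.
Adding 7 calendar days to 2025/01/22 gives 2025/01/29, which is the date on which the refund becomes due.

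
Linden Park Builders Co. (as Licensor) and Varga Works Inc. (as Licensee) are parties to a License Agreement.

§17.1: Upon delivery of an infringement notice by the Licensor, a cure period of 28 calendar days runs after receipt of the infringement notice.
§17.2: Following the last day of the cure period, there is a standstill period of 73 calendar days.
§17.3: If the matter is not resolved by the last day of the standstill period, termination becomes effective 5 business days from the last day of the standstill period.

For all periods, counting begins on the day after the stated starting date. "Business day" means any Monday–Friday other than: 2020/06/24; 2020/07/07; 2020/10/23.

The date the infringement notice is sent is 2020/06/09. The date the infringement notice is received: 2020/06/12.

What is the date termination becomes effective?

The last day of the cure period: 2020/06/12 + 28 days = 2020/07/10.
The last day of the standstill period: 2020/07/10 + 73 days = 2020/09/21.
From Monday, 2020/09/21, 5 business days (Sep 22, Sep 23, Sep 24, Sep 25, Sep 28, skipping weekends) brings us to Monday, 2020/09/28, which is the date termination becomes effective.

2020/09/28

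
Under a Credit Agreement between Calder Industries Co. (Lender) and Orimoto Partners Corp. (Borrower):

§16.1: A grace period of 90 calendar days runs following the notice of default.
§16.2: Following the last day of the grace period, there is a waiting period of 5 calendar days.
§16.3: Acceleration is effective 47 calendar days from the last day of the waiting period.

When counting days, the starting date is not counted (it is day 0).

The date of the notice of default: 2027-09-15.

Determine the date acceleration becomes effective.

2028-02-04

The last day of the grace period: 2027-09-15 + 90 days = 2027-12-14.
The last day of the waiting period: 5 calendar days after 2027-12-14 is 2027-12-19.
The date acceleration becomes effective: 2027-12-19 + 47 days = 2028-02-04.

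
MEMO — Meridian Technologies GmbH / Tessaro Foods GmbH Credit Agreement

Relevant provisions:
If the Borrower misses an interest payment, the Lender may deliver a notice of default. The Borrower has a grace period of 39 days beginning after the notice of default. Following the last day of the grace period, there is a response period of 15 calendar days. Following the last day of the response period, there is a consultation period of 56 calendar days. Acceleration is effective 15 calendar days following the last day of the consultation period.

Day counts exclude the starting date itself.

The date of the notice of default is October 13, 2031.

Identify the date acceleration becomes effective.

The last day of the grace period: 39 calendar days after October 13, 2031 is November 21, 2031.
Adding 15 calendar days to November 21, 2031 gives December 6, 2031, which is the last day of the response period.
The last day of the consultation period: December 6, 2031 + 56 days = January 31, 2032.
Adding 15 calendar days to January 31, 2032 gives February 15, 2032, which is the date acceleration becomes effective.

February 15, 2032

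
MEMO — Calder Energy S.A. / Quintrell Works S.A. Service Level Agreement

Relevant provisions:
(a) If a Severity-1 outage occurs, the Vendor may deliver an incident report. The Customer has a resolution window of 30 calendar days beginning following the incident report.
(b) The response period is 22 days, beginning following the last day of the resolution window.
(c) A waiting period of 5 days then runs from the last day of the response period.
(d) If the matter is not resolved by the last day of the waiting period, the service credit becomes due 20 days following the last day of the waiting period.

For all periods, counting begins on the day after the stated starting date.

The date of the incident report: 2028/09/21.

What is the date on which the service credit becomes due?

Adding 30 calendar days to 2028/09/21 gives 2028/10/21, which is the last day of the resolution window.
The last day of the response period: 22 calendar days after 2028/10/21 is 2028/11/12.
The last day of the waiting period: 5 calendar days after 2028/11/12 is 2028/11/17.
The date on which the service credit becomes due: 2028/11/17 + 20 days = 2028/12/07.

2028/12/07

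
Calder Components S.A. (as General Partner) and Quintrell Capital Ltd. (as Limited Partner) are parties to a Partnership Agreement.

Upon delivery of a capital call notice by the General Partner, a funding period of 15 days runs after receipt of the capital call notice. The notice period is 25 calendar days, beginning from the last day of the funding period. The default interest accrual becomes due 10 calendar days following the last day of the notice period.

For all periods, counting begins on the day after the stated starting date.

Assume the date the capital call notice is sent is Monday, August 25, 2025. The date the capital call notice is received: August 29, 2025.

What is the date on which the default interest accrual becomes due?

The last day of the funding period: August 29, 2025 + 15 days = September 13, 2025.
Adding 25 calendar days to September 13, 2025 gives October 8, 2025, which is the last day of the notice period.
The date on which the default interest accrual becomes due: 10 calendar days after October 8, 2025 is October 18, 2025.

October 18, 2025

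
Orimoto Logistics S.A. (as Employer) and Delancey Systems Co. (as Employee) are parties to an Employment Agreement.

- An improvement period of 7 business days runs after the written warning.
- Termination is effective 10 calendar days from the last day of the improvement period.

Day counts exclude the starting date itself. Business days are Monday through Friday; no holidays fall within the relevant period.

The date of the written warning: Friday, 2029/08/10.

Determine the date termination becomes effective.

The last day of the improvement period: counting 7 business days from Friday, 2029/08/10 (Aug 13, Aug 14, Aug 15, Aug 16, Aug 17, Aug 20, Aug 21, skipping weekends) reaches Tuesday, 2029/08/21.
The date termination becomes effective: 10 calendar days after 2029/08/21 is 2029/08/31.

2029/08/31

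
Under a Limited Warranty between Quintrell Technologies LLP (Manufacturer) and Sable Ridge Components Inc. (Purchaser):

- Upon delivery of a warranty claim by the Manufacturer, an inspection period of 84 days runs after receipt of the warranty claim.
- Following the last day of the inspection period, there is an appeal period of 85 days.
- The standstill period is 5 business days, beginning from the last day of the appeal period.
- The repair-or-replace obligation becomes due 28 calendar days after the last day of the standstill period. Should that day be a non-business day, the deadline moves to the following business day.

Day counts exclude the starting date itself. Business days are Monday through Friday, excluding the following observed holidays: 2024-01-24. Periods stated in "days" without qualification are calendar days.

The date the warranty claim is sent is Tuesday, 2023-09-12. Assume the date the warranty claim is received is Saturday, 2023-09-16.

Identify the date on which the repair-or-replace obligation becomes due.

The last day of the inspection period: 2023-09-16 + 84 days = 2023-12-09.
Adding 85 calendar days to 2023-12-09 gives 2024-03-03, which is the last day of the appeal period.
The last day of the standstill period: 5 business days after Sunday, 2024-03-03, skipping weekends — Mar 4, Mar 5, Mar 6, Mar 7, Mar 8 — lands on Friday, 2024-03-08.
The date on which the repair-or-replace obligation becomes due: 2024-03-08 + 28 days = 2024-04-05. 2024-04-05 is a Friday and is not a listed holiday, so no roll-forward applies.

2024-04-05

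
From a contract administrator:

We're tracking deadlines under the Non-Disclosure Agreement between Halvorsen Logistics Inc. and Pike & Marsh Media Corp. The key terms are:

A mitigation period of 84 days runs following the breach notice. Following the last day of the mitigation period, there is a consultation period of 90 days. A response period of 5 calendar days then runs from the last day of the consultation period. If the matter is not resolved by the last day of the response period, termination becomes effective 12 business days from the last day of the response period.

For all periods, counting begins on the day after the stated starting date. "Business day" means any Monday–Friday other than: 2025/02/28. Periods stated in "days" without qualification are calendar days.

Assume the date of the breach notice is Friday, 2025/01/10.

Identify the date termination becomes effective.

The last day of the mitigation period: 84 calendar days after 2025/01/10 is 2025/04/04.
The last day of the consultation period: 2025/04/04 + 90 days = 2025/07/03.
Adding 5 calendar days to 2025/07/03 gives 2025/07/08, which is the last day of the response period.
The date termination becomes effective: 12 business days after Tuesday, 2025/07/08, skipping weekends — Jul 9, Jul 10, Jul 11, Jul 14, …, Jul 22, Jul 23, Jul 24 — lands on Thursday, 2025/07/24.

2025/07/24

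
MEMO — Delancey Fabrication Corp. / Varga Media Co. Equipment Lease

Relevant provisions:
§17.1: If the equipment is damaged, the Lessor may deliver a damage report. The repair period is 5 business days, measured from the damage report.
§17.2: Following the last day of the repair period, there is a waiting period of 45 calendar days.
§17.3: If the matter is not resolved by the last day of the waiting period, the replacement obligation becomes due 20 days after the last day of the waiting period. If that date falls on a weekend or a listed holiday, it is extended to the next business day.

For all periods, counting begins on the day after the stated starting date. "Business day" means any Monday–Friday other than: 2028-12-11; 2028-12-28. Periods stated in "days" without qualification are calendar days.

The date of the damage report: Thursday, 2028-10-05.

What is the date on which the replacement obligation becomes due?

2028-12-18

The last day of the repair period: 5 business days after Thursday, 2028-10-05, skipping weekends — Oct 6, Oct 9, Oct 10, Oct 11, Oct 12 — lands on Thursday, 2028-10-12.
Adding 45 calendar days to 2028-10-12 gives 2028-11-26, which is the last day of the waiting period.
The date on which the replacement obligation becomes due: 2028-11-26 + 20 days = 2028-12-16. That falls on a Saturday, so it rolls to the next business day, Monday, 2028-12-18.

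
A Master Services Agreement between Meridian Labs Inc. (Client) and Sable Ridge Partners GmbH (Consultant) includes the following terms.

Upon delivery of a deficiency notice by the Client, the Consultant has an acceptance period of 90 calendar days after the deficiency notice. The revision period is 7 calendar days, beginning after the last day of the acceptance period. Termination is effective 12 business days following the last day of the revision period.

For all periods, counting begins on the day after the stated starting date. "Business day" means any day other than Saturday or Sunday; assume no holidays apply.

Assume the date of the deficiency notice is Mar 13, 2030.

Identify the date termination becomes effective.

Adding 90 calendar days to Mar 13, 2030 gives Jun 11, 2030, which is the last day of the acceptance period.
The last day of the revision period: Jun 11, 2030 + 7 days = Jun 18, 2030.
The date termination becomes effective: 12 business days after Tuesday, Jun 18, 2030, skipping weekends — Jun 19, Jun 20, Jun 21, Jun 24, …, Jul 2, Jul 3, Jul 4 — lands on Thursday, Jul 4, 2030.

Jul 4, 2030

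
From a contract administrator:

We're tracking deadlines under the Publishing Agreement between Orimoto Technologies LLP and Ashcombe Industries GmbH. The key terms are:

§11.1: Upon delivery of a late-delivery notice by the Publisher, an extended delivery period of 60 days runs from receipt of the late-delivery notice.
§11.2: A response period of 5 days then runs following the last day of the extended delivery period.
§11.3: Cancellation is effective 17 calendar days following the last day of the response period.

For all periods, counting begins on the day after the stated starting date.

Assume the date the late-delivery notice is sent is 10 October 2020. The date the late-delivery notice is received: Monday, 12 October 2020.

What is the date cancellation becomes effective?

2 January 2021

The last day of the extended delivery period: 60 calendar days after 12 October 2020 is 11 December 2020.
The last day of the response period: 11 December 2020 + 5 days = 16 December 2020.
The date cancellation becomes effective: 17 calendar days after 16 December 2020 is 2 January 2021.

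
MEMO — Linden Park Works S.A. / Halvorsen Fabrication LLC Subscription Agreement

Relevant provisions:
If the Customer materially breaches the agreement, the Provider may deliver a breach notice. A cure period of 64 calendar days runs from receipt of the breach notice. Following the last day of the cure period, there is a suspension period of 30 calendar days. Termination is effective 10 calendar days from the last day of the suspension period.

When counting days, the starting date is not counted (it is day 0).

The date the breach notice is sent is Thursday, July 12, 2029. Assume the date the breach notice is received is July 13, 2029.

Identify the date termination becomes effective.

October 25, 2029

Adding 64 calendar days to July 13, 2029 gives September 15, 2029, which is the last day of the cure period.
The last day of the suspension period: September 15, 2029 + 30 days = October 15, 2029.
The date termination becomes effective: October 15, 2029 + 10 days = October 25, 2029.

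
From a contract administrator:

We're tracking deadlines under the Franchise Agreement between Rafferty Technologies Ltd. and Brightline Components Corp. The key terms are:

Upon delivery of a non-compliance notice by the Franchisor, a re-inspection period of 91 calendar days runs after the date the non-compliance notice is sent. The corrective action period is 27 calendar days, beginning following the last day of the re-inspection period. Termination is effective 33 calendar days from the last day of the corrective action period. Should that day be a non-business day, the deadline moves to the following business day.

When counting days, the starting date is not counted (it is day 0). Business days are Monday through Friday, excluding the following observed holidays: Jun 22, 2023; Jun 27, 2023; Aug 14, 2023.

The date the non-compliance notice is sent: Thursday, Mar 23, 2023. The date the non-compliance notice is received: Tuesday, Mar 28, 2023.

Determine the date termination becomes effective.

Aug 21, 2023

The last day of the re-inspection period: Mar 23, 2023 + 91 days = Jun 22, 2023.
The last day of the corrective action period: Jun 22, 2023 + 27 days = Jul 19, 2023.
The date termination becomes effective: 33 calendar days after Jul 19, 2023 is Aug 21, 2023. Aug 21, 2023 is a Monday and is not a listed holiday, so no roll-forward applies.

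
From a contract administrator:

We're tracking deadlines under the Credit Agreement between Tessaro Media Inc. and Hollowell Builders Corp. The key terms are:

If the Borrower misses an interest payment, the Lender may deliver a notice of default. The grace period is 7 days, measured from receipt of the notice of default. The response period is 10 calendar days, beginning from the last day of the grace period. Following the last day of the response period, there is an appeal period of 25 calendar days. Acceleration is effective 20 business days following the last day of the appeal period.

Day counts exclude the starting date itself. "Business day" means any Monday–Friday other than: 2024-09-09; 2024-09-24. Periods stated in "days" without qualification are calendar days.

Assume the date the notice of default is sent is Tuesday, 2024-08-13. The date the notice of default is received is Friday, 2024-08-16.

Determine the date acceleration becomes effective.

The last day of the grace period: 2024-08-16 + 7 days = 2024-08-23.
Adding 10 calendar days to 2024-08-23 gives 2024-09-02, which is the last day of the response period.
The last day of the appeal period: 25 calendar days after 2024-09-02 is 2024-09-27.
From Friday, 2024-09-27, 20 business days (Sep 30, Oct 1, Oct 2, Oct 3, …, Oct 23, Oct 24, Oct 25, skipping weekends) brings us to Friday, 2024-10-25, which is the date acceleration becomes effective.

2024-10-25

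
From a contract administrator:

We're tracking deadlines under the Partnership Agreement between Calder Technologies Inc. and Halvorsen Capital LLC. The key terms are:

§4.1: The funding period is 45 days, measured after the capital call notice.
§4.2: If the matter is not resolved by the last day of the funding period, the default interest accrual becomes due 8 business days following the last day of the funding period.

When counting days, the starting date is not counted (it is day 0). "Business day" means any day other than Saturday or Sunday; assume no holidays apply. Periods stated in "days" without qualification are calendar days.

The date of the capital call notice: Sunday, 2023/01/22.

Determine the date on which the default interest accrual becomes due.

2023/03/20

The last day of the funding period: 2023/01/22 + 45 days = 2023/03/08.
From Wednesday, 2023/03/08, 8 business days (Mar 9, Mar 10, Mar 13, Mar 14, Mar 15, Mar 16, Mar 17, Mar 20, skipping weekends) brings us to Monday, 2023/03/20, which is the date on which the default interest accrual becomes due.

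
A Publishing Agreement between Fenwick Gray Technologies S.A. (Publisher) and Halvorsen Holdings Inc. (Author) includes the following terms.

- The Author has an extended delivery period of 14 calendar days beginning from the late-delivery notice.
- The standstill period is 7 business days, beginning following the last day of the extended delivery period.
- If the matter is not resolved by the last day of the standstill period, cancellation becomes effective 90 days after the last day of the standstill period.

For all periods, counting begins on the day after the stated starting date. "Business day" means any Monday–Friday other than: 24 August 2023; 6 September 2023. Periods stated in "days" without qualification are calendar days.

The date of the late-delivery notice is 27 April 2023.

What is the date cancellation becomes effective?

20 August 2023

Adding 14 calendar days to 27 April 2023 gives 11 May 2023, which is the last day of the extended delivery period.
From Thursday, 11 May 2023, 7 business days (May 12, May 15, May 16, May 17, May 18, May 19, May 22, skipping weekends) brings us to Monday, 22 May 2023, which is the last day of the standstill period.
The date cancellation becomes effective: 90 calendar days after 22 May 2023 is 20 August 2023.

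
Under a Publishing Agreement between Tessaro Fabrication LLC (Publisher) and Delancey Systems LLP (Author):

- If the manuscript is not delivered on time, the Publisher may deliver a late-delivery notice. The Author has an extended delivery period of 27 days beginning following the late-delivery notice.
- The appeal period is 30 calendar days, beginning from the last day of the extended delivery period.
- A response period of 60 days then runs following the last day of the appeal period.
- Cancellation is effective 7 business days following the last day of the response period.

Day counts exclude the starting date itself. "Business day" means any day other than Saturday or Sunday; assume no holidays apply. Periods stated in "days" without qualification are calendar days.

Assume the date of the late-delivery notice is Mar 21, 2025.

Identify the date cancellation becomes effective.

Jul 25, 2025

The last day of the extended delivery period: Mar 21, 2025 + 27 days = Apr 17, 2025.
The last day of the appeal period: 30 calendar days after Apr 17, 2025 is May 17, 2025.
Adding 60 calendar days to May 17, 2025 gives Jul 16, 2025, which is the last day of the response period.
The date cancellation becomes effective: 7 business days after Wednesday, Jul 16, 2025, skipping weekends — Jul 17, Jul 18, Jul 21, Jul 22, Jul 23, Jul 24, Jul 25 — lands on Friday, Jul 25, 2025.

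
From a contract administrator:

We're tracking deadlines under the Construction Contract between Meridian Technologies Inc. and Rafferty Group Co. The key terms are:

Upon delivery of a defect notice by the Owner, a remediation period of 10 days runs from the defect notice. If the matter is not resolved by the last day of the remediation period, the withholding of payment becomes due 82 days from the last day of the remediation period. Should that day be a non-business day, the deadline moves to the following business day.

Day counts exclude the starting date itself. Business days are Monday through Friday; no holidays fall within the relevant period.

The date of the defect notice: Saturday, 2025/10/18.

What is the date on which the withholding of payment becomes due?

The last day of the remediation period: 2025/10/18 + 10 days = 2025/10/28.
Adding 82 calendar days to 2025/10/28 gives 2026/01/18, which is the date on which the withholding of payment becomes due. That falls on a Sunday, so it rolls to the next business day, Monday, 2026/01/19.

2026/01/19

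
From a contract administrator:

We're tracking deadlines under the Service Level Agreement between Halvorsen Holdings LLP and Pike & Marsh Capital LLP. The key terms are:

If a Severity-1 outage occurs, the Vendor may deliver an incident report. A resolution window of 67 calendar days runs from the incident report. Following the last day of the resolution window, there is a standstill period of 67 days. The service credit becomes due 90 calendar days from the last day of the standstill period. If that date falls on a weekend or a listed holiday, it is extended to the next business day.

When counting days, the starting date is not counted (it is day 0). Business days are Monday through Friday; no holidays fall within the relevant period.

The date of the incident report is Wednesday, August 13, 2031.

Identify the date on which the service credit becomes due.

The last day of the resolution window: August 13, 2031 + 67 days = October 19, 2031.
The last day of the standstill period: October 19, 2031 + 67 days = December 25, 2031.
Adding 90 calendar days to December 25, 2031 gives March 24, 2032, which is the date on which the service credit becomes due. March 24, 2032 is a Wednesday, so no roll-forward applies.

March 24, 2032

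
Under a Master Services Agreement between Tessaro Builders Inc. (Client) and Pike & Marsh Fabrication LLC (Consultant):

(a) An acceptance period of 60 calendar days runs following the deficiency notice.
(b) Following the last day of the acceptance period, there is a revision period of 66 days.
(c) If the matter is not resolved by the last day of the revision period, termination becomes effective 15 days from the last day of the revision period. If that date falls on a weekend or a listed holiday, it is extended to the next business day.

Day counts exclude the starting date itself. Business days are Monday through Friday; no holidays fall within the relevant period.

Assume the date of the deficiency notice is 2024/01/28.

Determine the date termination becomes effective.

2024/06/17

Adding 60 calendar days to 2024/01/28 gives 2024/03/28, which is the last day of the acceptance period.
The last day of the revision period: 2024/03/28 + 66 days = 2024/06/02.
The date termination becomes effective: 15 calendar days after 2024/06/02 is 2024/06/17. 2024/06/17 is a Monday, so no roll-forward applies.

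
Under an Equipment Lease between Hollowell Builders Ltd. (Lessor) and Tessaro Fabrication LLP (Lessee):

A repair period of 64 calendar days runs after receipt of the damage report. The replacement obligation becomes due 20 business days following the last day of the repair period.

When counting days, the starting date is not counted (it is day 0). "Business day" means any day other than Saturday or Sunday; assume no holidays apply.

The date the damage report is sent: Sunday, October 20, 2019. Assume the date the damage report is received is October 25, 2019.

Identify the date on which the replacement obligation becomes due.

The last day of the repair period: 64 calendar days after October 25, 2019 is December 28, 2019.
The date on which the replacement obligation becomes due: 20 business days after Saturday, December 28, 2019, skipping weekends — Dec 30, Dec 31, Jan 1, Jan 2, …, Jan 22, Jan 23, Jan 24 — lands on Friday, January 24, 2020.

January 24, 2020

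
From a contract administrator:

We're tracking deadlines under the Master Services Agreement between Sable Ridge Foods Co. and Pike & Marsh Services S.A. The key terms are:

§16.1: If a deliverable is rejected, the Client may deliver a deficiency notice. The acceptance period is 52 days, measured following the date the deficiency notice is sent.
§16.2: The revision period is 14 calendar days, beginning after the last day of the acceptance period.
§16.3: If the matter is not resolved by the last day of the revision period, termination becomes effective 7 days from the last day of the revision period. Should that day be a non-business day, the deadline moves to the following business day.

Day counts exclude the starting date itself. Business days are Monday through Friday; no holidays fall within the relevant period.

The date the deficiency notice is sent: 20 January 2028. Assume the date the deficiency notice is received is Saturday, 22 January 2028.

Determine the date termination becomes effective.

3 April 2028

Adding 52 calendar days to 20 January 2028 gives 12 March 2028, which is the last day of the acceptance period.
Adding 14 calendar days to 12 March 2028 gives 26 March 2028, which is the last day of the revision period.
Adding 7 calendar days to 26 March 2028 gives 2 April 2028, which is the date termination becomes effective. That falls on a Sunday, so it rolls to the next business day, Monday, 3 April 2028.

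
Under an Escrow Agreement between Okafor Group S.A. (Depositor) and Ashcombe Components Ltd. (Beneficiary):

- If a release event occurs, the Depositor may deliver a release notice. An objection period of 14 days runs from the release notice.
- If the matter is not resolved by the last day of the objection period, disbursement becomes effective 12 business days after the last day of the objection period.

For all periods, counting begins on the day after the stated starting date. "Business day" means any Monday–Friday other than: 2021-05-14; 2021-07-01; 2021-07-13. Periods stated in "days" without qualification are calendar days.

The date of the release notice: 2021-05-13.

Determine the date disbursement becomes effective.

2021-06-14

The last day of the objection period: 14 calendar days after 2021-05-13 is 2021-05-27.
From Thursday, 2021-05-27, 12 business days (May 28, May 31, Jun 1, Jun 2, …, Jun 10, Jun 11, Jun 14, skipping weekends) brings us to Monday, 2021-06-14, which is the date disbursement becomes effective.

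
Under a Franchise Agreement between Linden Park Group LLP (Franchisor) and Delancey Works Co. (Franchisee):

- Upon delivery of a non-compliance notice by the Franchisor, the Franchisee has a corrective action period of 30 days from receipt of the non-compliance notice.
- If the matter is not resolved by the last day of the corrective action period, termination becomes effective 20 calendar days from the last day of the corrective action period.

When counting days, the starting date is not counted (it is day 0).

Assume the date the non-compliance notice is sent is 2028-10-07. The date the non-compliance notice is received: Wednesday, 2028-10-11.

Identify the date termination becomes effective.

2028-11-30

The last day of the corrective action period: 2028-10-11 + 30 days = 2028-11-10.
The date termination becomes effective: 20 calendar days after 2028-11-10 is 2028-11-30.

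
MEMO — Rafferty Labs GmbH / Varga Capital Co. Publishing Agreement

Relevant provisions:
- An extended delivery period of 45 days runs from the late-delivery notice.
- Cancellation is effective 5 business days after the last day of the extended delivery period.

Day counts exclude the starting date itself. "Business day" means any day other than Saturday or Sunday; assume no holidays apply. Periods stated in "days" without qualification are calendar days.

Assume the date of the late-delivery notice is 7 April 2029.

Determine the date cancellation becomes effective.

29 May 2029

Adding 45 calendar days to 7 April 2029 gives 22 May 2029, which is the last day of the extended delivery period.
The date cancellation becomes effective: 5 business days after Tuesday, 22 May 2029, skipping weekends — May 23, May 24, May 25, May 28, May 29 — lands on Tuesday, 29 May 2029.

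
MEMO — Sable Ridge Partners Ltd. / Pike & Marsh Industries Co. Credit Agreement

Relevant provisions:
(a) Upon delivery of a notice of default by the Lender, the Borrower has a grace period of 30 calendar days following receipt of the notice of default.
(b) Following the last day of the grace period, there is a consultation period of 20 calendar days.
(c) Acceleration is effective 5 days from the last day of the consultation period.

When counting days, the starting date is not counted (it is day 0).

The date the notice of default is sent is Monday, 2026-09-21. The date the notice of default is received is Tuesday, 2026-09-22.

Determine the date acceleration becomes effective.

The last day of the grace period: 2026-09-22 + 30 days = 2026-10-22.
The last day of the consultation period: 2026-10-22 + 20 days = 2026-11-11.
Adding 5 calendar days to 2026-11-11 gives 2026-11-16, which is the date acceleration becomes effective.

2026-11-16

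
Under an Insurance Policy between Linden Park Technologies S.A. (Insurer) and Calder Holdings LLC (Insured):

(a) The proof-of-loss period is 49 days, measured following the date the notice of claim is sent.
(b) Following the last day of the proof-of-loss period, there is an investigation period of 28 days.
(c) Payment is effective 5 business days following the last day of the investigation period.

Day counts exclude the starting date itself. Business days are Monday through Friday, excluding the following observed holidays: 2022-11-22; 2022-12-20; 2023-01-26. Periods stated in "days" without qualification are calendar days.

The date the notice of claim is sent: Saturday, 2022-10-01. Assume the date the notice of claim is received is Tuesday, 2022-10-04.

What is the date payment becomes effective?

The last day of the proof-of-loss period: 2022-10-01 + 49 days = 2022-11-19.
The last day of the investigation period: 2022-11-19 + 28 days = 2022-12-17.
The date payment becomes effective: counting 5 business days from Saturday, 2022-12-17 (Dec 19, Dec 21, Dec 22, Dec 23, Dec 26, skipping weekends and the listed holiday on Dec 20) reaches Monday, 2022-12-26.

2022-12-26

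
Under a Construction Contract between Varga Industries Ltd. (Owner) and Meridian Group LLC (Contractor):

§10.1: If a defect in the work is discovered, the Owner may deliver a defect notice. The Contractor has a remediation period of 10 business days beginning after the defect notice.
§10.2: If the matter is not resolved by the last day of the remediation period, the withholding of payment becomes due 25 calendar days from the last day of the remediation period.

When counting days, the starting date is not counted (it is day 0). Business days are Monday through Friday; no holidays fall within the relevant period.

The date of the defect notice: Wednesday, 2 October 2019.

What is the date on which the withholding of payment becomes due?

10 November 2019

The last day of the remediation period: counting 10 business days from Wednesday, 2 October 2019 (Oct 3, Oct 4, Oct 7, Oct 8, Oct 9, Oct 10, Oct 11, Oct 14, Oct 15, Oct 16, skipping weekends) reaches Wednesday, 16 October 2019.
The date on which the withholding of payment becomes due: 25 calendar days after 16 October 2019 is 10 November 2019.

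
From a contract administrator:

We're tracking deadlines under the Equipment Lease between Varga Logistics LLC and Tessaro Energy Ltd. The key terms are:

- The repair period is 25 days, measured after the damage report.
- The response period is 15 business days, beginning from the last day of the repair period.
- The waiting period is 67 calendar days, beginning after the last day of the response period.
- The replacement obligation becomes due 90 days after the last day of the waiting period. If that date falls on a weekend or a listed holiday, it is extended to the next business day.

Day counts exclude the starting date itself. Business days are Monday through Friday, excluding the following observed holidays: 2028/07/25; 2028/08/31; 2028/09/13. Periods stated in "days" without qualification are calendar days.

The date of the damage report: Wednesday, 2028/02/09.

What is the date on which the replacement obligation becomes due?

2028/08/28

The last day of the repair period: 25 calendar days after 2028/02/09 is 2028/03/05.
The last day of the response period: counting 15 business days from Sunday, 2028/03/05 (Mar 6, Mar 7, Mar 8, Mar 9, …, Mar 22, Mar 23, Mar 24, skipping weekends) reaches Friday, 2028/03/24.
The last day of the waiting period: 67 calendar days after 2028/03/24 is 2028/05/30.
The date on which the replacement obligation becomes due: 90 calendar days after 2028/05/30 is 2028/08/28. 2028/08/28 is a Monday and is not a listed holiday, so no roll-forward applies.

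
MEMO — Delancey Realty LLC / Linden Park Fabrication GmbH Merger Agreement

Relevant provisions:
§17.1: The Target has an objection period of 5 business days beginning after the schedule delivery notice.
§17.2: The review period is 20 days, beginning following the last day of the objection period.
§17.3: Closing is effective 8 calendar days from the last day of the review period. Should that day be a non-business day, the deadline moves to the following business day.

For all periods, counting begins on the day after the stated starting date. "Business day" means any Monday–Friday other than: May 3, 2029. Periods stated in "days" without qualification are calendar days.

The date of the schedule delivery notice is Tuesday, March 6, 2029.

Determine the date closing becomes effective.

From Tuesday, March 6, 2029, 5 business days (Mar 7, Mar 8, Mar 9, Mar 12, Mar 13, skipping weekends) brings us to Tuesday, March 13, 2029, which is the last day of the objection period.
The last day of the review period: March 13, 2029 + 20 days = April 2, 2029.
The date closing becomes effective: 8 calendar days after April 2, 2029 is April 10, 2029. April 10, 2029 is a Tuesday and is not a listed holiday, so no roll-forward applies.

April 10, 2029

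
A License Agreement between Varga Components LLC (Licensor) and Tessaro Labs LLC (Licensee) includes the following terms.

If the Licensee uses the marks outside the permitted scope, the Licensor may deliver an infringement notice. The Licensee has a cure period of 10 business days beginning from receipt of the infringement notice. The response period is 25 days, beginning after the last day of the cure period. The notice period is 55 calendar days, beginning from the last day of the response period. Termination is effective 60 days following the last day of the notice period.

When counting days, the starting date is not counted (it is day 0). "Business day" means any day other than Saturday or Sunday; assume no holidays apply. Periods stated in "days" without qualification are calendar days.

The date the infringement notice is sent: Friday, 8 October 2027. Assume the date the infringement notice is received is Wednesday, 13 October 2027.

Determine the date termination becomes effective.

From Wednesday, 13 October 2027, 10 business days (Oct 14, Oct 15, Oct 18, Oct 19, Oct 20, Oct 21, Oct 22, Oct 25, Oct 26, Oct 27, skipping weekends) brings us to Wednesday, 27 October 2027, which is the last day of the cure period.
The last day of the response period: 27 October 2027 + 25 days = 21 November 2027.
The last day of the notice period: 21 November 2027 + 55 days = 15 January 2028.
The date termination becomes effective: 15 January 2028 + 60 days = 15 March 2028.

15 March 2028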